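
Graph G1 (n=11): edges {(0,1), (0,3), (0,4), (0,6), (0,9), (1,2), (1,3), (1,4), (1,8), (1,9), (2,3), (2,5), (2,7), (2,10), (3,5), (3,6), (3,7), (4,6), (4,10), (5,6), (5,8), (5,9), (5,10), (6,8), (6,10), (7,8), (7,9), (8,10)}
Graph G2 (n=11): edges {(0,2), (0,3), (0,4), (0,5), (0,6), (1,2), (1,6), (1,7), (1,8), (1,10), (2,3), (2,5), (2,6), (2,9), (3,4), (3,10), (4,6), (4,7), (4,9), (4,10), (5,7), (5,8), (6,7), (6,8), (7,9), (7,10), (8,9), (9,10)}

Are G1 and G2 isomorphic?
Yes, isomorphic

The graphs are isomorphic.
One valid mapping φ: V(G1) → V(G2): 0→0, 1→2, 2→1, 3→6, 4→3, 5→7, 6→4, 7→8, 8→9, 9→5, 10→10

Verify φ preserves adjacency — for each edge of G1, its image is an edge of G2:
  (0,1) → (φ(0),φ(1)) = (0,2) ∈ E(G2) ✓
  (0,3) → (φ(0),φ(3)) = (0,6) ∈ E(G2) ✓
  (0,4) → (φ(0),φ(4)) = (0,3) ∈ E(G2) ✓
  (0,6) → (φ(0),φ(6)) = (0,4) ∈ E(G2) ✓
  (0,9) → (φ(0),φ(9)) = (0,5) ∈ E(G2) ✓
  (1,2) → (φ(1),φ(2)) = (1,2) ∈ E(G2) ✓
  (1,3) → (φ(1),φ(3)) = (2,6) ∈ E(G2) ✓
  (1,4) → (φ(1),φ(4)) = (2,3) ∈ E(G2) ✓
  (1,8) → (φ(1),φ(8)) = (2,9) ∈ E(G2) ✓
  (1,9) → (φ(1),φ(9)) = (2,5) ∈ E(G2) ✓
  (2,3) → (φ(2),φ(3)) = (1,6) ∈ E(G2) ✓
  (2,5) → (φ(2),φ(5)) = (1,7) ∈ E(G2) ✓
  (2,7) → (φ(2),φ(7)) = (1,8) ∈ E(G2) ✓
  (2,10) → (φ(2),φ(10)) = (1,10) ∈ E(G2) ✓
  (3,5) → (φ(3),φ(5)) = (6,7) ∈ E(G2) ✓
  (3,6) → (φ(3),φ(6)) = (4,6) ∈ E(G2) ✓
  (3,7) → (φ(3),φ(7)) = (6,8) ∈ E(G2) ✓
  (4,6) → (φ(4),φ(6)) = (3,4) ∈ E(G2) ✓
  (4,10) → (φ(4),φ(10)) = (3,10) ∈ E(G2) ✓
  (5,6) → (φ(5),φ(6)) = (4,7) ∈ E(G2) ✓
  (5,8) → (φ(5),φ(8)) = (7,9) ∈ E(G2) ✓
  (5,9) → (φ(5),φ(9)) = (5,7) ∈ E(G2) ✓
  (5,10) → (φ(5),φ(10)) = (7,10) ∈ E(G2) ✓
  (6,8) → (φ(6),φ(8)) = (4,9) ∈ E(G2) ✓
  (6,10) → (φ(6),φ(10)) = (4,10) ∈ E(G2) ✓
  (7,8) → (φ(7),φ(8)) = (8,9) ∈ E(G2) ✓
  (7,9) → (φ(7),φ(9)) = (5,8) ∈ E(G2) ✓
  (8,10) → (φ(8),φ(10)) = (9,10) ∈ E(G2) ✓
All 28 edges of G1 map to edges of G2, and |E(G1)| = |E(G2)| = 28, so φ is a bijection on edges as well as vertices. Hence G1 ≅ G2.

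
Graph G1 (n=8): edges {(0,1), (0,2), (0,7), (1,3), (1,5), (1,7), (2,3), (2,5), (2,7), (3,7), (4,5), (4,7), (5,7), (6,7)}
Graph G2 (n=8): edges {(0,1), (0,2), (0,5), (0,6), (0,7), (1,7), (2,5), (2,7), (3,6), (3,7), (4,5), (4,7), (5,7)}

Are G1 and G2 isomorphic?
No, not isomorphic

The graphs are NOT isomorphic.

Degrees in G1: deg(0)=3, deg(1)=4, deg(2)=4, deg(3)=3, deg(4)=2, deg(5)=4, deg(6)=1, deg(7)=7.
Sorted degree sequence of G1: [7, 4, 4, 4, 3, 3, 2, 1].
Degrees in G2: deg(0)=5, deg(1)=2, deg(2)=3, deg(3)=2, deg(4)=2, deg(5)=4, deg(6)=2, deg(7)=6.
Sorted degree sequence of G2: [6, 5, 4, 3, 2, 2, 2, 2].
The (sorted) degree sequence is an isomorphism invariant, so since G1 and G2 have different degree sequences they cannot be isomorphic.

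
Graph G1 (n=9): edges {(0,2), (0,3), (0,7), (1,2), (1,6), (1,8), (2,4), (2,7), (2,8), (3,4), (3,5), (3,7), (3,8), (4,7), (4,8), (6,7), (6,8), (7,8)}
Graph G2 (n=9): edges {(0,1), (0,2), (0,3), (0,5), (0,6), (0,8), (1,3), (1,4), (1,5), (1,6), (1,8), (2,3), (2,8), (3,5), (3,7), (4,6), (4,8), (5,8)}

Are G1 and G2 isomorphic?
Yes, isomorphic

The graphs are isomorphic.
One valid mapping φ: V(G1) → V(G2): 0→2, 1→4, 2→8, 3→3, 4→5, 5→7, 6→6, 7→0, 8→1

Verify φ preserves adjacency — for each edge of G1, its image is an edge of G2:
  (0,2) → (φ(0),φ(2)) = (2,8) ∈ E(G2) ✓
  (0,3) → (φ(0),φ(3)) = (2,3) ∈ E(G2) ✓
  (0,7) → (φ(0),φ(7)) = (0,2) ∈ E(G2) ✓
  (1,2) → (φ(1),φ(2)) = (4,8) ∈ E(G2) ✓
  (1,6) → (φ(1),φ(6)) = (4,6) ∈ E(G2) ✓
  (1,8) → (φ(1),φ(8)) = (1,4) ∈ E(G2) ✓
  (2,4) → (φ(2),φ(4)) = (5,8) ∈ E(G2) ✓
  (2,7) → (φ(2),φ(7)) = (0,8) ∈ E(G2) ✓
  (2,8) → (φ(2),φ(8)) = (1,8) ∈ E(G2) ✓
  (3,4) → (φ(3),φ(4)) = (3,5) ∈ E(G2) ✓
  (3,5) → (φ(3),φ(5)) = (3,7) ∈ E(G2) ✓
  (3,7) → (φ(3),φ(7)) = (0,3) ∈ E(G2) ✓
  (3,8) → (φ(3),φ(8)) = (1,3) ∈ E(G2) ✓
  (4,7) → (φ(4),φ(7)) = (0,5) ∈ E(G2) ✓
  (4,8) → (φ(4),φ(8)) = (1,5) ∈ E(G2) ✓
  (6,7) → (φ(6),φ(7)) = (0,6) ∈ E(G2) ✓
  (6,8) → (φ(6),φ(8)) = (1,6) ∈ E(G2) ✓
  (7,8) → (φ(7),φ(8)) = (0,1) ∈ E(G2) ✓
All 18 edges of G1 map to edges of G2, and |E(G1)| = |E(G2)| = 18, so φ is a bijection on edges as well as vertices. Hence G1 ≅ G2.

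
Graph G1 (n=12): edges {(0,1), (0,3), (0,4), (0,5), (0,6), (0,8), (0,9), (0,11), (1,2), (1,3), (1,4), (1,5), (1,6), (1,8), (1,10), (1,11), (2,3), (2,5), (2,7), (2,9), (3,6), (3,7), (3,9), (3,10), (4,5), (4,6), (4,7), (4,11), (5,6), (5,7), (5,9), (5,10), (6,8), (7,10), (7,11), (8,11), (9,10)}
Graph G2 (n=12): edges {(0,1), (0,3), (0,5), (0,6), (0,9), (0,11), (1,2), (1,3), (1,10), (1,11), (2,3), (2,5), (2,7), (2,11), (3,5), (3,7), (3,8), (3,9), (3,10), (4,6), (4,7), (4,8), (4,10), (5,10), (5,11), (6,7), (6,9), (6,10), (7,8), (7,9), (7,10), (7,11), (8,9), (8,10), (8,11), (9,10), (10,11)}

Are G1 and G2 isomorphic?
Yes, isomorphic

The graphs are isomorphic.
One valid mapping φ: V(G1) → V(G2): 0→7, 1→10, 2→5, 3→11, 4→9, 5→3, 6→8, 7→0, 8→4, 9→2, 10→1, 11→6

Verify φ preserves adjacency — for each edge of G1, its image is an edge of G2:
  (0,1) → (φ(0),φ(1)) = (7,10) ∈ E(G2) ✓
  (0,3) → (φ(0),φ(3)) = (7,11) ∈ E(G2) ✓
  (0,4) → (φ(0),φ(4)) = (7,9) ∈ E(G2) ✓
  (0,5) → (φ(0),φ(5)) = (3,7) ∈ E(G2) ✓
  (0,6) → (φ(0),φ(6)) = (7,8) ∈ E(G2) ✓
  (0,8) → (φ(0),φ(8)) = (4,7) ∈ E(G2) ✓
  (0,9) → (φ(0),φ(9)) = (2,7) ∈ E(G2) ✓
  (0,11) → (φ(0),φ(11)) = (6,7) ∈ E(G2) ✓
  (1,2) → (φ(1),φ(2)) = (5,10) ∈ E(G2) ✓
  (1,3) → (φ(1),φ(3)) = (10,11) ∈ E(G2) ✓
  (1,4) → (φ(1),φ(4)) = (9,10) ∈ E(G2) ✓
  (1,5) → (φ(1),φ(5)) = (3,10) ∈ E(G2) ✓
  (1,6) → (φ(1),φ(6)) = (8,10) ∈ E(G2) ✓
  (1,8) → (φ(1),φ(8)) = (4,10) ∈ E(G2) ✓
  (1,10) → (φ(1),φ(10)) = (1,10) ∈ E(G2) ✓
  (1,11) → (φ(1),φ(11)) = (6,10) ∈ E(G2) ✓
  (2,3) → (φ(2),φ(3)) = (5,11) ∈ E(G2) ✓
  (2,5) → (φ(2),φ(5)) = (3,5) ∈ E(G2) ✓
  (2,7) → (φ(2),φ(7)) = (0,5) ∈ E(G2) ✓
  (2,9) → (φ(2),φ(9)) = (2,5) ∈ E(G2) ✓
  (3,6) → (φ(3),φ(6)) = (8,11) ∈ E(G2) ✓
  (3,7) → (φ(3),φ(7)) = (0,11) ∈ E(G2) ✓
  (3,9) → (φ(3),φ(9)) = (2,11) ∈ E(G2) ✓
  (3,10) → (φ(3),φ(10)) = (1,11) ∈ E(G2) ✓
  (4,5) → (φ(4),φ(5)) = (3,9) ∈ E(G2) ✓
  (4,6) → (φ(4),φ(6)) = (8,9) ∈ E(G2) ✓
  (4,7) → (φ(4),φ(7)) = (0,9) ∈ E(G2) ✓
  (4,11) → (φ(4),φ(11)) = (6,9) ∈ E(G2) ✓
  (5,6) → (φ(5),φ(6)) = (3,8) ∈ E(G2) ✓
  (5,7) → (φ(5),φ(7)) = (0,3) ∈ E(G2) ✓
  (5,9) → (φ(5),φ(9)) = (2,3) ∈ E(G2) ✓
  (5,10) → (φ(5),φ(10)) = (1,3) ∈ E(G2) ✓
  (6,8) → (φ(6),φ(8)) = (4,8) ∈ E(G2) ✓
  (7,10) → (φ(7),φ(10)) = (0,1) ∈ E(G2) ✓
  (7,11) → (φ(7),φ(11)) = (0,6) ∈ E(G2) ✓
  (8,11) → (φ(8),φ(11)) = (4,6) ∈ E(G2) ✓
  (9,10) → (φ(9),φ(10)) = (1,2) ∈ E(G2) ✓
All 37 edges of G1 map to edges of G2, and |E(G1)| = |E(G2)| = 37, so φ is a bijection on edges as well as vertices. Hence G1 ≅ G2.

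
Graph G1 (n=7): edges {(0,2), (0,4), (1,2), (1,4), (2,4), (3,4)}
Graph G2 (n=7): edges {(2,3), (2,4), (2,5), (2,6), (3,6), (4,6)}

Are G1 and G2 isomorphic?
Yes, isomorphic

The graphs are isomorphic.
One valid mapping φ: V(G1) → V(G2): 0→4, 1→3, 2→6, 3→5, 4→2, 5→1, 6→0

Verify φ preserves adjacency — for each edge of G1, its image is an edge of G2:
  (0,2) → (φ(0),φ(2)) = (4,6) ∈ E(G2) ✓
  (0,4) → (φ(0),φ(4)) = (2,4) ∈ E(G2) ✓
  (1,2) → (φ(1),φ(2)) = (3,6) ∈ E(G2) ✓
  (1,4) → (φ(1),φ(4)) = (2,3) ∈ E(G2) ✓
  (2,4) → (φ(2),φ(4)) = (2,6) ∈ E(G2) ✓
  (3,4) → (φ(3),φ(4)) = (2,5) ∈ E(G2) ✓
All 6 edges of G1 map to edges of G2, and |E(G1)| = |E(G2)| = 6, so φ is a bijection on edges as well as vertices. Hence G1 ≅ G2.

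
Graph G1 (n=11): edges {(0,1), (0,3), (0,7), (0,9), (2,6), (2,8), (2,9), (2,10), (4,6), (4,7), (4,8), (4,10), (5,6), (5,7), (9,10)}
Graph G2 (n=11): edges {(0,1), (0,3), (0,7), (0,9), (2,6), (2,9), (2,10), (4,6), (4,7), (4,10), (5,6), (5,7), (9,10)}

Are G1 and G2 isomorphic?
No, not isomorphic

The graphs are NOT isomorphic.

Counting edges: G1 has 15 edge(s); G2 has 13 edge(s).
Edge count is an isomorphism invariant (a bijection on vertices induces a bijection on edges), so differing edge counts rule out isomorphism.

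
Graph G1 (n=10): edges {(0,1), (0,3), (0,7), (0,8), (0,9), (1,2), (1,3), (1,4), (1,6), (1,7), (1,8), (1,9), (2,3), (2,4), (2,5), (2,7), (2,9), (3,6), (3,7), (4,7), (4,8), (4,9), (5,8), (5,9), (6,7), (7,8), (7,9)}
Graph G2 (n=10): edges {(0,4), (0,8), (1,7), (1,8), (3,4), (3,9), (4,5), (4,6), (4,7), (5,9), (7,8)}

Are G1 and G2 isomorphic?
No, not isomorphic

The graphs are NOT isomorphic.

Connected components of G1: 1 component(s) with vertex sets [[0, 1, 2, 3, 4, 5, 6, 7, 8, 9]], sizes [10].
Connected components of G2: 2 component(s) with vertex sets [[2], [0, 1, 3, 4, 5, 6, 7, 8, 9]], sizes [1, 9].
The number of connected components (and the multiset of component sizes) is an isomorphism invariant — an isomorphism maps each component of G1 bijectively onto a component of G2. Since G1 has 1 component(s) and G2 has 2, they cannot be isomorphic.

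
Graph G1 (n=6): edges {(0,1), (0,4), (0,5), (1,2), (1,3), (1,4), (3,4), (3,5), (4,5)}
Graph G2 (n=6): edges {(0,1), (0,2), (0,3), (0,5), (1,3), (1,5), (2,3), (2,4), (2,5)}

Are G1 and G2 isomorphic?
Yes, isomorphic

The graphs are isomorphic.
One valid mapping φ: V(G1) → V(G2): 0→5, 1→2, 2→4, 3→3, 4→0, 5→1

Verify φ preserves adjacency — for each edge of G1, its image is an edge of G2:
  (0,1) → (φ(0),φ(1)) = (2,5) ∈ E(G2) ✓
  (0,4) → (φ(0),φ(4)) = (0,5) ∈ E(G2) ✓
  (0,5) → (φ(0),φ(5)) = (1,5) ∈ E(G2) ✓
  (1,2) → (φ(1),φ(2)) = (2,4) ∈ E(G2) ✓
  (1,3) → (φ(1),φ(3)) = (2,3) ∈ E(G2) ✓
  (1,4) → (φ(1),φ(4)) = (0,2) ∈ E(G2) ✓
  (3,4) → (φ(3),φ(4)) = (0,3) ∈ E(G2) ✓
  (3,5) → (φ(3),φ(5)) = (1,3) ∈ E(G2) ✓
  (4,5) → (φ(4),φ(5)) = (0,1) ∈ E(G2) ✓
All 9 edges of G1 map to edges of G2, and |E(G1)| = |E(G2)| = 9, so φ is a bijection on edges as well as vertices. Hence G1 ≅ G2.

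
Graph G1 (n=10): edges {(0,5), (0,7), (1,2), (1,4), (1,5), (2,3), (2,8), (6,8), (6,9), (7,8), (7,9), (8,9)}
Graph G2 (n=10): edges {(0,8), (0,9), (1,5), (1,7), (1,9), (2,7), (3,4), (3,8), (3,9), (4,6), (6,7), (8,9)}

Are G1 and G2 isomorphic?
Yes, isomorphic

The graphs are isomorphic.
One valid mapping φ: V(G1) → V(G2): 0→4, 1→7, 2→1, 3→5, 4→2, 5→6, 6→0, 7→3, 8→9, 9→8

Verify φ preserves adjacency — for each edge of G1, its image is an edge of G2:
  (0,5) → (φ(0),φ(5)) = (4,6) ∈ E(G2) ✓
  (0,7) → (φ(0),φ(7)) = (3,4) ∈ E(G2) ✓
  (1,2) → (φ(1),φ(2)) = (1,7) ∈ E(G2) ✓
  (1,4) → (φ(1),φ(4)) = (2,7) ∈ E(G2) ✓
  (1,5) → (φ(1),φ(5)) = (6,7) ∈ E(G2) ✓
  (2,3) → (φ(2),φ(3)) = (1,5) ∈ E(G2) ✓
  (2,8) → (φ(2),φ(8)) = (1,9) ∈ E(G2) ✓
  (6,8) → (φ(6),φ(8)) = (0,9) ∈ E(G2) ✓
  (6,9) → (φ(6),φ(9)) = (0,8) ∈ E(G2) ✓
  (7,8) → (φ(7),φ(8)) = (3,9) ∈ E(G2) ✓
  (7,9) → (φ(7),φ(9)) = (3,8) ∈ E(G2) ✓
  (8,9) → (φ(8),φ(9)) = (8,9) ∈ E(G2) ✓
All 12 edges of G1 map to edges of G2, and |E(G1)| = |E(G2)| = 12, so φ is a bijection on edges as well as vertices. Hence G1 ≅ G2.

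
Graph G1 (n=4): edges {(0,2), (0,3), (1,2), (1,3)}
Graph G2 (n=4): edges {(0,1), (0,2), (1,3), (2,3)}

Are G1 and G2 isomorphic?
Yes, isomorphic

The graphs are isomorphic.
One valid mapping φ: V(G1) → V(G2): 0→1, 1→2, 2→0, 3→3

Verify φ preserves adjacency — for each edge of G1, its image is an edge of G2:
  (0,2) → (φ(0),φ(2)) = (0,1) ∈ E(G2) ✓
  (0,3) → (φ(0),φ(3)) = (1,3) ∈ E(G2) ✓
  (1,2) → (φ(1),φ(2)) = (0,2) ∈ E(G2) ✓
  (1,3) → (φ(1),φ(3)) = (2,3) ∈ E(G2) ✓
All 4 edges of G1 map to edges of G2, and |E(G1)| = |E(G2)| = 4, so φ is a bijection on edges as well as vertices. Hence G1 ≅ G2.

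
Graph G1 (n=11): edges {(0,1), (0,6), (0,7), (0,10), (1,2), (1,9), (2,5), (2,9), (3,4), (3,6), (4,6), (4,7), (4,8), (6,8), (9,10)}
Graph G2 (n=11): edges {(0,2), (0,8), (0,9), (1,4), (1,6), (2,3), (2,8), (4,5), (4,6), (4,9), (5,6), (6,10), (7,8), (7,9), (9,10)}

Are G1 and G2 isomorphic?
Yes, isomorphic

The graphs are isomorphic.
One valid mapping φ: V(G1) → V(G2): 0→9, 1→0, 2→2, 3→5, 4→6, 5→3, 6→4, 7→10, 8→1, 9→8, 10→7

Verify φ preserves adjacency — for each edge of G1, its image is an edge of G2:
  (0,1) → (φ(0),φ(1)) = (0,9) ∈ E(G2) ✓
  (0,6) → (φ(0),φ(6)) = (4,9) ∈ E(G2) ✓
  (0,7) → (φ(0),φ(7)) = (9,10) ∈ E(G2) ✓
  (0,10) → (φ(0),φ(10)) = (7,9) ∈ E(G2) ✓
  (1,2) → (φ(1),φ(2)) = (0,2) ∈ E(G2) ✓
  (1,9) → (φ(1),φ(9)) = (0,8) ∈ E(G2) ✓
  (2,5) → (φ(2),φ(5)) = (2,3) ∈ E(G2) ✓
  (2,9) → (φ(2),φ(9)) = (2,8) ∈ E(G2) ✓
  (3,4) → (φ(3),φ(4)) = (5,6) ∈ E(G2) ✓
  (3,6) → (φ(3),φ(6)) = (4,5) ∈ E(G2) ✓
  (4,6) → (φ(4),φ(6)) = (4,6) ∈ E(G2) ✓
  (4,7) → (φ(4),φ(7)) = (6,10) ∈ E(G2) ✓
  (4,8) → (φ(4),φ(8)) = (1,6) ∈ E(G2) ✓
  (6,8) → (φ(6),φ(8)) = (1,4) ∈ E(G2) ✓
  (9,10) → (φ(9),φ(10)) = (7,8) ∈ E(G2) ✓
All 15 edges of G1 map to edges of G2, and |E(G1)| = |E(G2)| = 15, so φ is a bijection on edges as well as vertices. Hence G1 ≅ G2.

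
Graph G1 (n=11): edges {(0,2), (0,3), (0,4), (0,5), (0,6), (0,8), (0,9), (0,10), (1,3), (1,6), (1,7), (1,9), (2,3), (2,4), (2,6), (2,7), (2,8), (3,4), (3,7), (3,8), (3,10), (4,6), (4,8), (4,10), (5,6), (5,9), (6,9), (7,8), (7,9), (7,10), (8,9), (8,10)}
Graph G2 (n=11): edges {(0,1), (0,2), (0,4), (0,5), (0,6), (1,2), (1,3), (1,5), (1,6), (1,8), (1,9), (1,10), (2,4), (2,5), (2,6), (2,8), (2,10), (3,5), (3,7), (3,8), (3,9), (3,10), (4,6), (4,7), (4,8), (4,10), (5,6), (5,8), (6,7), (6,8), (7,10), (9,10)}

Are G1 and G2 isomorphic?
Yes, isomorphic

The graphs are isomorphic.
One valid mapping φ: V(G1) → V(G2): 0→1, 1→7, 2→8, 3→6, 4→5, 5→9, 6→3, 7→4, 8→2, 9→10, 10→0

Verify φ preserves adjacency — for each edge of G1, its image is an edge of G2:
  (0,2) → (φ(0),φ(2)) = (1,8) ∈ E(G2) ✓
  (0,3) → (φ(0),φ(3)) = (1,6) ∈ E(G2) ✓
  (0,4) → (φ(0),φ(4)) = (1,5) ∈ E(G2) ✓
  (0,5) → (φ(0),φ(5)) = (1,9) ∈ E(G2) ✓
  (0,6) → (φ(0),φ(6)) = (1,3) ∈ E(G2) ✓
  (0,8) → (φ(0),φ(8)) = (1,2) ∈ E(G2) ✓
  (0,9) → (φ(0),φ(9)) = (1,10) ∈ E(G2) ✓
  (0,10) → (φ(0),φ(10)) = (0,1) ∈ E(G2) ✓
  (1,3) → (φ(1),φ(3)) = (6,7) ∈ E(G2) ✓
  (1,6) → (φ(1),φ(6)) = (3,7) ∈ E(G2) ✓
  (1,7) → (φ(1),φ(7)) = (4,7) ∈ E(G2) ✓
  (1,9) → (φ(1),φ(9)) = (7,10) ∈ E(G2) ✓
  (2,3) → (φ(2),φ(3)) = (6,8) ∈ E(G2) ✓
  (2,4) → (φ(2),φ(4)) = (5,8) ∈ E(G2) ✓
  (2,6) → (φ(2),φ(6)) = (3,8) ∈ E(G2) ✓
  (2,7) → (φ(2),φ(7)) = (4,8) ∈ E(G2) ✓
  (2,8) → (φ(2),φ(8)) = (2,8) ∈ E(G2) ✓
  (3,4) → (φ(3),φ(4)) = (5,6) ∈ E(G2) ✓
  (3,7) → (φ(3),φ(7)) = (4,6) ∈ E(G2) ✓
  (3,8) → (φ(3),φ(8)) = (2,6) ∈ E(G2) ✓
  (3,10) → (φ(3),φ(10)) = (0,6) ∈ E(G2) ✓
  (4,6) → (φ(4),φ(6)) = (3,5) ∈ E(G2) ✓
  (4,8) → (φ(4),φ(8)) = (2,5) ∈ E(G2) ✓
  (4,10) → (φ(4),φ(10)) = (0,5) ∈ E(G2) ✓
  (5,6) → (φ(5),φ(6)) = (3,9) ∈ E(G2) ✓
  (5,9) → (φ(5),φ(9)) = (9,10) ∈ E(G2) ✓
  (6,9) → (φ(6),φ(9)) = (3,10) ∈ E(G2) ✓
  (7,8) → (φ(7),φ(8)) = (2,4) ∈ E(G2) ✓
  (7,9) → (φ(7),φ(9)) = (4,10) ∈ E(G2) ✓
  (7,10) → (φ(7),φ(10)) = (0,4) ∈ E(G2) ✓
  (8,9) → (φ(8),φ(9)) = (2,10) ∈ E(G2) ✓
  (8,10) → (φ(8),φ(10)) = (0,2) ∈ E(G2) ✓
All 32 edges of G1 map to edges of G2, and |E(G1)| = |E(G2)| = 32, so φ is a bijection on edges as well as vertices. Hence G1 ≅ G2.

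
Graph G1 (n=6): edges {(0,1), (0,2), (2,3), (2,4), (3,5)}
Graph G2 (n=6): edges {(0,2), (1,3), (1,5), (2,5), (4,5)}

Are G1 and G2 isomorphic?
Yes, isomorphic

The graphs are isomorphic.
One valid mapping φ: V(G1) → V(G2): 0→2, 1→0, 2→5, 3→1, 4→4, 5→3

Verify φ preserves adjacency — for each edge of G1, its image is an edge of G2:
  (0,1) → (φ(0),φ(1)) = (0,2) ∈ E(G2) ✓
  (0,2) → (φ(0),φ(2)) = (2,5) ∈ E(G2) ✓
  (2,3) → (φ(2),φ(3)) = (1,5) ∈ E(G2) ✓
  (2,4) → (φ(2),φ(4)) = (4,5) ∈ E(G2) ✓
  (3,5) → (φ(3),φ(5)) = (1,3) ∈ E(G2) ✓
All 5 edges of G1 map to edges of G2, and |E(G1)| = |E(G2)| = 5, so φ is a bijection on edges as well as vertices. Hence G1 ≅ G2.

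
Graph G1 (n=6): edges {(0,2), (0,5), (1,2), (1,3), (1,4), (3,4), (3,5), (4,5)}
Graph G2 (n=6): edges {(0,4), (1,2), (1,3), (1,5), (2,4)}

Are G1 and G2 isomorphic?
No, not isomorphic

The graphs are NOT isomorphic.

Counting triangles (3-cliques): G1 has 2, G2 has 0.
Triangle count is an isomorphism invariant, so differing triangle counts rule out isomorphism.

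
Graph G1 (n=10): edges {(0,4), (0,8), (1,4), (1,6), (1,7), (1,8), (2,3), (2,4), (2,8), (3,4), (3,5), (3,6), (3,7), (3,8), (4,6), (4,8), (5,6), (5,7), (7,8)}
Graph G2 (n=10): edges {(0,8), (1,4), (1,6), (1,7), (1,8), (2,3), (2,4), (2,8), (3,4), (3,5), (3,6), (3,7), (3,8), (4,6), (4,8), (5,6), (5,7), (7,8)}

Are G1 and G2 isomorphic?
No, not isomorphic

The graphs are NOT isomorphic.

Counting edges: G1 has 19 edge(s); G2 has 18 edge(s).
Edge count is an isomorphism invariant (a bijection on vertices induces a bijection on edges), so differing edge counts rule out isomorphism.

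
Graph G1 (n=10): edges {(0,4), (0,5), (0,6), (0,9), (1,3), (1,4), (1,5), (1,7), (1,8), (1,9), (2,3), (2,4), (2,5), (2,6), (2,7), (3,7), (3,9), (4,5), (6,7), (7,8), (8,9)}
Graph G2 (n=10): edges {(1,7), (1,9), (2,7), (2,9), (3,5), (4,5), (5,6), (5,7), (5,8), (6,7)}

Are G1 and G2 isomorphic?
No, not isomorphic

The graphs are NOT isomorphic.

Connected components of G1: 1 component(s) with vertex sets [[0, 1, 2, 3, 4, 5, 6, 7, 8, 9]], sizes [10].
Connected components of G2: 2 component(s) with vertex sets [[0], [1, 2, 3, 4, 5, 6, 7, 8, 9]], sizes [1, 9].
The number of connected components (and the multiset of component sizes) is an isomorphism invariant — an isomorphism maps each component of G1 bijectively onto a component of G2. Since G1 has 1 component(s) and G2 has 2, they cannot be isomorphic.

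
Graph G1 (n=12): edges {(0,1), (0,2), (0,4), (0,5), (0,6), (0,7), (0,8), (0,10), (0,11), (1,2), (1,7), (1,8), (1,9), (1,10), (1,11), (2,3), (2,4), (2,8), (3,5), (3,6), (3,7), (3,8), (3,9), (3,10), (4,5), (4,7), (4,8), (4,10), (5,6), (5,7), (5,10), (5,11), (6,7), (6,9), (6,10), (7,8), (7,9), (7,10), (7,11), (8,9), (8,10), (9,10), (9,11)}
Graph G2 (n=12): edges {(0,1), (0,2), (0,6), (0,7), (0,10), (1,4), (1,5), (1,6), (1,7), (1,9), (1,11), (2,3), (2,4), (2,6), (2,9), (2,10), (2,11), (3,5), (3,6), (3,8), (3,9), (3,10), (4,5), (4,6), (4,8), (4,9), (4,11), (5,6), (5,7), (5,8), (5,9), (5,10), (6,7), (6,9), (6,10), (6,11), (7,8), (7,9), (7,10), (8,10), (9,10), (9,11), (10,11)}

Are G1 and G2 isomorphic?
Yes, isomorphic

The graphs are isomorphic.
One valid mapping φ: V(G1) → V(G2): 0→10, 1→7, 2→8, 3→4, 4→3, 5→2, 6→11, 7→6, 8→5, 9→1, 10→9, 11→0

Verify φ preserves adjacency — for each edge of G1, its image is an edge of G2:
  (0,1) → (φ(0),φ(1)) = (7,10) ∈ E(G2) ✓
  (0,2) → (φ(0),φ(2)) = (8,10) ∈ E(G2) ✓
  (0,4) → (φ(0),φ(4)) = (3,10) ∈ E(G2) ✓
  (0,5) → (φ(0),φ(5)) = (2,10) ∈ E(G2) ✓
  (0,6) → (φ(0),φ(6)) = (10,11) ∈ E(G2) ✓
  (0,7) → (φ(0),φ(7)) = (6,10) ∈ E(G2) ✓
  (0,8) → (φ(0),φ(8)) = (5,10) ∈ E(G2) ✓
  (0,10) → (φ(0),φ(10)) = (9,10) ∈ E(G2) ✓
  (0,11) → (φ(0),φ(11)) = (0,10) ∈ E(G2) ✓
  (1,2) → (φ(1),φ(2)) = (7,8) ∈ E(G2) ✓
  (1,7) → (φ(1),φ(7)) = (6,7) ∈ E(G2) ✓
  (1,8) → (φ(1),φ(8)) = (5,7) ∈ E(G2) ✓
  (1,9) → (φ(1),φ(9)) = (1,7) ∈ E(G2) ✓
  (1,10) → (φ(1),φ(10)) = (7,9) ∈ E(G2) ✓
  (1,11) → (φ(1),φ(11)) = (0,7) ∈ E(G2) ✓
  (2,3) → (φ(2),φ(3)) = (4,8) ∈ E(G2) ✓
  (2,4) → (φ(2),φ(4)) = (3,8) ∈ E(G2) ✓
  (2,8) → (φ(2),φ(8)) = (5,8) ∈ E(G2) ✓
  (3,5) → (φ(3),φ(5)) = (2,4) ∈ E(G2) ✓
  (3,6) → (φ(3),φ(6)) = (4,11) ∈ E(G2) ✓
  (3,7) → (φ(3),φ(7)) = (4,6) ∈ E(G2) ✓
  (3,8) → (φ(3),φ(8)) = (4,5) ∈ E(G2) ✓
  (3,9) → (φ(3),φ(9)) = (1,4) ∈ E(G2) ✓
  (3,10) → (φ(3),φ(10)) = (4,9) ∈ E(G2) ✓
  (4,5) → (φ(4),φ(5)) = (2,3) ∈ E(G2) ✓
  (4,7) → (φ(4),φ(7)) = (3,6) ∈ E(G2) ✓
  (4,8) → (φ(4),φ(8)) = (3,5) ∈ E(G2) ✓
  (4,10) → (φ(4),φ(10)) = (3,9) ∈ E(G2) ✓
  (5,6) → (φ(5),φ(6)) = (2,11) ∈ E(G2) ✓
  (5,7) → (φ(5),φ(7)) = (2,6) ∈ E(G2) ✓
  (5,10) → (φ(5),φ(10)) = (2,9) ∈ E(G2) ✓
  (5,11) → (φ(5),φ(11)) = (0,2) ∈ E(G2) ✓
  (6,7) → (φ(6),φ(7)) = (6,11) ∈ E(G2) ✓
  (6,9) → (φ(6),φ(9)) = (1,11) ∈ E(G2) ✓
  (6,10) → (φ(6),φ(10)) = (9,11) ∈ E(G2) ✓
  (7,8) → (φ(7),φ(8)) = (5,6) ∈ E(G2) ✓
  (7,9) → (φ(7),φ(9)) = (1,6) ∈ E(G2) ✓
  (7,10) → (φ(7),φ(10)) = (6,9) ∈ E(G2) ✓
  (7,11) → (φ(7),φ(11)) = (0,6) ∈ E(G2) ✓
  (8,9) → (φ(8),φ(9)) = (1,5) ∈ E(G2) ✓
  (8,10) → (φ(8),φ(10)) = (5,9) ∈ E(G2) ✓
  (9,10) → (φ(9),φ(10)) = (1,9) ∈ E(G2) ✓
  (9,11) → (φ(9),φ(11)) = (0,1) ∈ E(G2) ✓
All 43 edges of G1 map to edges of G2, and |E(G1)| = |E(G2)| = 43, so φ is a bijection on edges as well as vertices. Hence G1 ≅ G2.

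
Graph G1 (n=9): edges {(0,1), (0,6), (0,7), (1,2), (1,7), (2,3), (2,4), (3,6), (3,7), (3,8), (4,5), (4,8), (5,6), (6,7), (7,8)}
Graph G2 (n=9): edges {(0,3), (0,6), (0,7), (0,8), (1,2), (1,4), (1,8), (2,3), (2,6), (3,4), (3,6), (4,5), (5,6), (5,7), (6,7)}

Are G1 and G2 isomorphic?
Yes, isomorphic

The graphs are isomorphic.
One valid mapping φ: V(G1) → V(G2): 0→7, 1→5, 2→4, 3→3, 4→1, 5→8, 6→0, 7→6, 8→2

Verify φ preserves adjacency — for each edge of G1, its image is an edge of G2:
  (0,1) → (φ(0),φ(1)) = (5,7) ∈ E(G2) ✓
  (0,6) → (φ(0),φ(6)) = (0,7) ∈ E(G2) ✓
  (0,7) → (φ(0),φ(7)) = (6,7) ∈ E(G2) ✓
  (1,2) → (φ(1),φ(2)) = (4,5) ∈ E(G2) ✓
  (1,7) → (φ(1),φ(7)) = (5,6) ∈ E(G2) ✓
  (2,3) → (φ(2),φ(3)) = (3,4) ∈ E(G2) ✓
  (2,4) → (φ(2),φ(4)) = (1,4) ∈ E(G2) ✓
  (3,6) → (φ(3),φ(6)) = (0,3) ∈ E(G2) ✓
  (3,7) → (φ(3),φ(7)) = (3,6) ∈ E(G2) ✓
  (3,8) → (φ(3),φ(8)) = (2,3) ∈ E(G2) ✓
  (4,5) → (φ(4),φ(5)) = (1,8) ∈ E(G2) ✓
  (4,8) → (φ(4),φ(8)) = (1,2) ∈ E(G2) ✓
  (5,6) → (φ(5),φ(6)) = (0,8) ∈ E(G2) ✓
  (6,7) → (φ(6),φ(7)) = (0,6) ∈ E(G2) ✓
  (7,8) → (φ(7),φ(8)) = (2,6) ∈ E(G2) ✓
All 15 edges of G1 map to edges of G2, and |E(G1)| = |E(G2)| = 15, so φ is a bijection on edges as well as vertices. Hence G1 ≅ G2.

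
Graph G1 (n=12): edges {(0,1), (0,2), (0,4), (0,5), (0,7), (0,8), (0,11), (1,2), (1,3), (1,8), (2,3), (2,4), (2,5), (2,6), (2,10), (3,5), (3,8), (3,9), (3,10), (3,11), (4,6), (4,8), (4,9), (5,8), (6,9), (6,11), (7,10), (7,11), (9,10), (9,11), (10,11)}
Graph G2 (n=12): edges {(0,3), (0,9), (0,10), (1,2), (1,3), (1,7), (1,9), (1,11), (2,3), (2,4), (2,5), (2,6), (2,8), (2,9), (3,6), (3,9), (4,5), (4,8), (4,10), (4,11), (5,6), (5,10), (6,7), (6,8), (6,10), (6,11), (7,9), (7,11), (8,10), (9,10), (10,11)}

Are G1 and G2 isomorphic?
Yes, isomorphic

The graphs are isomorphic.
One valid mapping φ: V(G1) → V(G2): 0→10, 1→8, 2→6, 3→2, 4→11, 5→5, 6→7, 7→0, 8→4, 9→1, 10→3, 11→9

Verify φ preserves adjacency — for each edge of G1, its image is an edge of G2:
  (0,1) → (φ(0),φ(1)) = (8,10) ∈ E(G2) ✓
  (0,2) → (φ(0),φ(2)) = (6,10) ∈ E(G2) ✓
  (0,4) → (φ(0),φ(4)) = (10,11) ∈ E(G2) ✓
  (0,5) → (φ(0),φ(5)) = (5,10) ∈ E(G2) ✓
  (0,7) → (φ(0),φ(7)) = (0,10) ∈ E(G2) ✓
  (0,8) → (φ(0),φ(8)) = (4,10) ∈ E(G2) ✓
  (0,11) → (φ(0),φ(11)) = (9,10) ∈ E(G2) ✓
  (1,2) → (φ(1),φ(2)) = (6,8) ∈ E(G2) ✓
  (1,3) → (φ(1),φ(3)) = (2,8) ∈ E(G2) ✓
  (1,8) → (φ(1),φ(8)) = (4,8) ∈ E(G2) ✓
  (2,3) → (φ(2),φ(3)) = (2,6) ∈ E(G2) ✓
  (2,4) → (φ(2),φ(4)) = (6,11) ∈ E(G2) ✓
  (2,5) → (φ(2),φ(5)) = (5,6) ∈ E(G2) ✓
  (2,6) → (φ(2),φ(6)) = (6,7) ∈ E(G2) ✓
  (2,10) → (φ(2),φ(10)) = (3,6) ∈ E(G2) ✓
  (3,5) → (φ(3),φ(5)) = (2,5) ∈ E(G2) ✓
  (3,8) → (φ(3),φ(8)) = (2,4) ∈ E(G2) ✓
  (3,9) → (φ(3),φ(9)) = (1,2) ∈ E(G2) ✓
  (3,10) → (φ(3),φ(10)) = (2,3) ∈ E(G2) ✓
  (3,11) → (φ(3),φ(11)) = (2,9) ∈ E(G2) ✓
  (4,6) → (φ(4),φ(6)) = (7,11) ∈ E(G2) ✓
  (4,8) → (φ(4),φ(8)) = (4,11) ∈ E(G2) ✓
  (4,9) → (φ(4),φ(9)) = (1,11) ∈ E(G2) ✓
  (5,8) → (φ(5),φ(8)) = (4,5) ∈ E(G2) ✓
  (6,9) → (φ(6),φ(9)) = (1,7) ∈ E(G2) ✓
  (6,11) → (φ(6),φ(11)) = (7,9) ∈ E(G2) ✓
  (7,10) → (φ(7),φ(10)) = (0,3) ∈ E(G2) ✓
  (7,11) → (φ(7),φ(11)) = (0,9) ∈ E(G2) ✓
  (9,10) → (φ(9),φ(10)) = (1,3) ∈ E(G2) ✓
  (9,11) → (φ(9),φ(11)) = (1,9) ∈ E(G2) ✓
  (10,11) → (φ(10),φ(11)) = (3,9) ∈ E(G2) ✓
All 31 edges of G1 map to edges of G2, and |E(G1)| = |E(G2)| = 31, so φ is a bijection on edges as well as vertices. Hence G1 ≅ G2.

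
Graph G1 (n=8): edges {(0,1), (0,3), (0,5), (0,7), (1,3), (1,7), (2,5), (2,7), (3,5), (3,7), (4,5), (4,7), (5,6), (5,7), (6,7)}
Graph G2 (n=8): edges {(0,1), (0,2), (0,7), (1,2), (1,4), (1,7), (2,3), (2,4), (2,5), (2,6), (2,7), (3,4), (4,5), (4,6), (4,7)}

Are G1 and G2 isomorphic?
Yes, isomorphic

The graphs are isomorphic.
One valid mapping φ: V(G1) → V(G2): 0→7, 1→0, 2→5, 3→1, 4→3, 5→4, 6→6, 7→2

Verify φ preserves adjacency — for each edge of G1, its image is an edge of G2:
  (0,1) → (φ(0),φ(1)) = (0,7) ∈ E(G2) ✓
  (0,3) → (φ(0),φ(3)) = (1,7) ∈ E(G2) ✓
  (0,5) → (φ(0),φ(5)) = (4,7) ∈ E(G2) ✓
  (0,7) → (φ(0),φ(7)) = (2,7) ∈ E(G2) ✓
  (1,3) → (φ(1),φ(3)) = (0,1) ∈ E(G2) ✓
  (1,7) → (φ(1),φ(7)) = (0,2) ∈ E(G2) ✓
  (2,5) → (φ(2),φ(5)) = (4,5) ∈ E(G2) ✓
  (2,7) → (φ(2),φ(7)) = (2,5) ∈ E(G2) ✓
  (3,5) → (φ(3),φ(5)) = (1,4) ∈ E(G2) ✓
  (3,7) → (φ(3),φ(7)) = (1,2) ∈ E(G2) ✓
  (4,5) → (φ(4),φ(5)) = (3,4) ∈ E(G2) ✓
  (4,7) → (φ(4),φ(7)) = (2,3) ∈ E(G2) ✓
  (5,6) → (φ(5),φ(6)) = (4,6) ∈ E(G2) ✓
  (5,7) → (φ(5),φ(7)) = (2,4) ∈ E(G2) ✓
  (6,7) → (φ(6),φ(7)) = (2,6) ∈ E(G2) ✓
All 15 edges of G1 map to edges of G2, and |E(G1)| = |E(G2)| = 15, so φ is a bijection on edges as well as vertices. Hence G1 ≅ G2.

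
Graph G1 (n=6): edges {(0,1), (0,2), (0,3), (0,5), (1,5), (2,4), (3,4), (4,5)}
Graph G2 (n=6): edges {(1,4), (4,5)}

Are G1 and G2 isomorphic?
No, not isomorphic

The graphs are NOT isomorphic.

Connected components of G1: 1 component(s) with vertex sets [[0, 1, 2, 3, 4, 5]], sizes [6].
Connected components of G2: 4 component(s) with vertex sets [[0], [2], [3], [1, 4, 5]], sizes [1, 1, 1, 3].
The number of connected components (and the multiset of component sizes) is an isomorphism invariant — an isomorphism maps each component of G1 bijectively onto a component of G2. Since G1 has 1 component(s) and G2 has 4, they cannot be isomorphic.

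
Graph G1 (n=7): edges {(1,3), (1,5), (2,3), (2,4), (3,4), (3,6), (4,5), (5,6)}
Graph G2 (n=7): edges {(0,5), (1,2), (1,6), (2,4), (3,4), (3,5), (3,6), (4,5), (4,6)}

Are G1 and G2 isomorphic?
No, not isomorphic

The graphs are NOT isomorphic.

Degrees in G1: deg(0)=0, deg(1)=2, deg(2)=2, deg(3)=4, deg(4)=3, deg(5)=3, deg(6)=2.
Sorted degree sequence of G1: [4, 3, 3, 2, 2, 2, 0].
Degrees in G2: deg(0)=1, deg(1)=2, deg(2)=2, deg(3)=3, deg(4)=4, deg(5)=3, deg(6)=3.
Sorted degree sequence of G2: [4, 3, 3, 3, 2, 2, 1].
The (sorted) degree sequence is an isomorphism invariant, so since G1 and G2 have different degree sequences they cannot be isomorphic.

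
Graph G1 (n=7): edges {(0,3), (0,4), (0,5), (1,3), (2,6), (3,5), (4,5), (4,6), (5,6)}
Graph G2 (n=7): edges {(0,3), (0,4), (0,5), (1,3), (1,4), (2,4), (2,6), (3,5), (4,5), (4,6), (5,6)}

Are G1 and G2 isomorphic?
No, not isomorphic

The graphs are NOT isomorphic.

Counting edges: G1 has 9 edge(s); G2 has 11 edge(s).
Edge count is an isomorphism invariant (a bijection on vertices induces a bijection on edges), so differing edge counts rule out isomorphism.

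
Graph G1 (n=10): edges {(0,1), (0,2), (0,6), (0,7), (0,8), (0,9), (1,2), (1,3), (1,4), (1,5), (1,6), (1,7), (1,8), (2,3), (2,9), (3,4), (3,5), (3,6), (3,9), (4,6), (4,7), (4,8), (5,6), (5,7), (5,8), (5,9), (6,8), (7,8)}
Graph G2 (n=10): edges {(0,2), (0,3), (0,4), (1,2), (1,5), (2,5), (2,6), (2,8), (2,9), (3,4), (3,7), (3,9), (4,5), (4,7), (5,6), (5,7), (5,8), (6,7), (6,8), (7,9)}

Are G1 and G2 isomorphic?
No, not isomorphic

The graphs are NOT isomorphic.

Degrees in G1: deg(0)=6, deg(1)=8, deg(2)=4, deg(3)=6, deg(4)=5, deg(5)=6, deg(6)=6, deg(7)=5, deg(8)=6, deg(9)=4.
Sorted degree sequence of G1: [8, 6, 6, 6, 6, 6, 5, 5, 4, 4].
Degrees in G2: deg(0)=3, deg(1)=2, deg(2)=6, deg(3)=4, deg(4)=4, deg(5)=6, deg(6)=4, deg(7)=5, deg(8)=3, deg(9)=3.
Sorted degree sequence of G2: [6, 6, 5, 4, 4, 4, 3, 3, 3, 2].
The (sorted) degree sequence is an isomorphism invariant, so since G1 and G2 have different degree sequences they cannot be isomorphic.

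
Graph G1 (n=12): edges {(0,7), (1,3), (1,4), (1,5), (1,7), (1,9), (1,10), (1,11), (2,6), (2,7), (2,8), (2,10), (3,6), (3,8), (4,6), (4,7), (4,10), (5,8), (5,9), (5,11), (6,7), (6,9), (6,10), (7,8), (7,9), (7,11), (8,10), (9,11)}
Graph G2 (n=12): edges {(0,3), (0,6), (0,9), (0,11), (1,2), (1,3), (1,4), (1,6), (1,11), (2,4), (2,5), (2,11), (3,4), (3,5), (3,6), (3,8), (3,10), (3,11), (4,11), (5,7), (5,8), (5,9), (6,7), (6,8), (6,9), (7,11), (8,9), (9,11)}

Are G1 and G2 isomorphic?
Yes, isomorphic

The graphs are isomorphic.
One valid mapping φ: V(G1) → V(G2): 0→10, 1→11, 2→8, 3→7, 4→0, 5→2, 6→6, 7→3, 8→5, 9→1, 10→9, 11→4

Verify φ preserves adjacency — for each edge of G1, its image is an edge of G2:
  (0,7) → (φ(0),φ(7)) = (3,10) ∈ E(G2) ✓
  (1,3) → (φ(1),φ(3)) = (7,11) ∈ E(G2) ✓
  (1,4) → (φ(1),φ(4)) = (0,11) ∈ E(G2) ✓
  (1,5) → (φ(1),φ(5)) = (2,11) ∈ E(G2) ✓
  (1,7) → (φ(1),φ(7)) = (3,11) ∈ E(G2) ✓
  (1,9) → (φ(1),φ(9)) = (1,11) ∈ E(G2) ✓
  (1,10) → (φ(1),φ(10)) = (9,11) ∈ E(G2) ✓
  (1,11) → (φ(1),φ(11)) = (4,11) ∈ E(G2) ✓
  (2,6) → (φ(2),φ(6)) = (6,8) ∈ E(G2) ✓
  (2,7) → (φ(2),φ(7)) = (3,8) ∈ E(G2) ✓
  (2,8) → (φ(2),φ(8)) = (5,8) ∈ E(G2) ✓
  (2,10) → (φ(2),φ(10)) = (8,9) ∈ E(G2) ✓
  (3,6) → (φ(3),φ(6)) = (6,7) ∈ E(G2) ✓
  (3,8) → (φ(3),φ(8)) = (5,7) ∈ E(G2) ✓
  (4,6) → (φ(4),φ(6)) = (0,6) ∈ E(G2) ✓
  (4,7) → (φ(4),φ(7)) = (0,3) ∈ E(G2) ✓
  (4,10) → (φ(4),φ(10)) = (0,9) ∈ E(G2) ✓
  (5,8) → (φ(5),φ(8)) = (2,5) ∈ E(G2) ✓
  (5,9) → (φ(5),φ(9)) = (1,2) ∈ E(G2) ✓
  (5,11) → (φ(5),φ(11)) = (2,4) ∈ E(G2) ✓
  (6,7) → (φ(6),φ(7)) = (3,6) ∈ E(G2) ✓
  (6,9) → (φ(6),φ(9)) = (1,6) ∈ E(G2) ✓
  (6,10) → (φ(6),φ(10)) = (6,9) ∈ E(G2) ✓
  (7,8) → (φ(7),φ(8)) = (3,5) ∈ E(G2) ✓
  (7,9) → (φ(7),φ(9)) = (1,3) ∈ E(G2) ✓
  (7,11) → (φ(7),φ(11)) = (3,4) ∈ E(G2) ✓
  (8,10) → (φ(8),φ(10)) = (5,9) ∈ E(G2) ✓
  (9,11) → (φ(9),φ(11)) = (1,4) ∈ E(G2) ✓
All 28 edges of G1 map to edges of G2, and |E(G1)| = |E(G2)| = 28, so φ is a bijection on edges as well as vertices. Hence G1 ≅ G2.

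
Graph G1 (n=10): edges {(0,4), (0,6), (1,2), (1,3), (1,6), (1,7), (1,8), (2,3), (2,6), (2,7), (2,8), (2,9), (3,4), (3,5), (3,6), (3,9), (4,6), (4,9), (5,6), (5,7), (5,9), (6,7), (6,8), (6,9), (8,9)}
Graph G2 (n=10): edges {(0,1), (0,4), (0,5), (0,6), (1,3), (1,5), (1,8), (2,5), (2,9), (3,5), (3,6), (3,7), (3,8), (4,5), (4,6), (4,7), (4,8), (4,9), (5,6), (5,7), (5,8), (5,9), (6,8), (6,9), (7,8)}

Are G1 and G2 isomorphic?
Yes, isomorphic

The graphs are isomorphic.
One valid mapping φ: V(G1) → V(G2): 0→2, 1→3, 2→8, 3→6, 4→9, 5→0, 6→5, 7→1, 8→7, 9→4

Verify φ preserves adjacency — for each edge of G1, its image is an edge of G2:
  (0,4) → (φ(0),φ(4)) = (2,9) ∈ E(G2) ✓
  (0,6) → (φ(0),φ(6)) = (2,5) ∈ E(G2) ✓
  (1,2) → (φ(1),φ(2)) = (3,8) ∈ E(G2) ✓
  (1,3) → (φ(1),φ(3)) = (3,6) ∈ E(G2) ✓
  (1,6) → (φ(1),φ(6)) = (3,5) ∈ E(G2) ✓
  (1,7) → (φ(1),φ(7)) = (1,3) ∈ E(G2) ✓
  (1,8) → (φ(1),φ(8)) = (3,7) ∈ E(G2) ✓
  (2,3) → (φ(2),φ(3)) = (6,8) ∈ E(G2) ✓
  (2,6) → (φ(2),φ(6)) = (5,8) ∈ E(G2) ✓
  (2,7) → (φ(2),φ(7)) = (1,8) ∈ E(G2) ✓
  (2,8) → (φ(2),φ(8)) = (7,8) ∈ E(G2) ✓
  (2,9) → (φ(2),φ(9)) = (4,8) ∈ E(G2) ✓
  (3,4) → (φ(3),φ(4)) = (6,9) ∈ E(G2) ✓
  (3,5) → (φ(3),φ(5)) = (0,6) ∈ E(G2) ✓
  (3,6) → (φ(3),φ(6)) = (5,6) ∈ E(G2) ✓
  (3,9) → (φ(3),φ(9)) = (4,6) ∈ E(G2) ✓
  (4,6) → (φ(4),φ(6)) = (5,9) ∈ E(G2) ✓
  (4,9) → (φ(4),φ(9)) = (4,9) ∈ E(G2) ✓
  (5,6) → (φ(5),φ(6)) = (0,5) ∈ E(G2) ✓
  (5,7) → (φ(5),φ(7)) = (0,1) ∈ E(G2) ✓
  (5,9) → (φ(5),φ(9)) = (0,4) ∈ E(G2) ✓
  (6,7) → (φ(6),φ(7)) = (1,5) ∈ E(G2) ✓
  (6,8) → (φ(6),φ(8)) = (5,7) ∈ E(G2) ✓
  (6,9) → (φ(6),φ(9)) = (4,5) ∈ E(G2) ✓
  (8,9) → (φ(8),φ(9)) = (4,7) ∈ E(G2) ✓
All 25 edges of G1 map to edges of G2, and |E(G1)| = |E(G2)| = 25, so φ is a bijection on edges as well as vertices. Hence G1 ≅ G2.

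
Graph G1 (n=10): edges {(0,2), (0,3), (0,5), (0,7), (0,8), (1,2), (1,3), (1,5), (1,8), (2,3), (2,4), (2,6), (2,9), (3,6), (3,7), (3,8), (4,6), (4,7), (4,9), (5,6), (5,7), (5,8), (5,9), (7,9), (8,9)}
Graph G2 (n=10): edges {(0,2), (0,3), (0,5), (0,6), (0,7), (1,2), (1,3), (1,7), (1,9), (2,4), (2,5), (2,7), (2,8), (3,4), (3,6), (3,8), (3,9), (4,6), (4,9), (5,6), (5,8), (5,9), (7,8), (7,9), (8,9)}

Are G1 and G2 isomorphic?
Yes, isomorphic

The graphs are isomorphic.
One valid mapping φ: V(G1) → V(G2): 0→8, 1→1, 2→3, 3→9, 4→6, 5→2, 6→4, 7→5, 8→7, 9→0

Verify φ preserves adjacency — for each edge of G1, its image is an edge of G2:
  (0,2) → (φ(0),φ(2)) = (3,8) ∈ E(G2) ✓
  (0,3) → (φ(0),φ(3)) = (8,9) ∈ E(G2) ✓
  (0,5) → (φ(0),φ(5)) = (2,8) ∈ E(G2) ✓
  (0,7) → (φ(0),φ(7)) = (5,8) ∈ E(G2) ✓
  (0,8) → (φ(0),φ(8)) = (7,8) ∈ E(G2) ✓
  (1,2) → (φ(1),φ(2)) = (1,3) ∈ E(G2) ✓
  (1,3) → (φ(1),φ(3)) = (1,9) ∈ E(G2) ✓
  (1,5) → (φ(1),φ(5)) = (1,2) ∈ E(G2) ✓
  (1,8) → (φ(1),φ(8)) = (1,7) ∈ E(G2) ✓
  (2,3) → (φ(2),φ(3)) = (3,9) ∈ E(G2) ✓
  (2,4) → (φ(2),φ(4)) = (3,6) ∈ E(G2) ✓
  (2,6) → (φ(2),φ(6)) = (3,4) ∈ E(G2) ✓
  (2,9) → (φ(2),φ(9)) = (0,3) ∈ E(G2) ✓
  (3,6) → (φ(3),φ(6)) = (4,9) ∈ E(G2) ✓
  (3,7) → (φ(3),φ(7)) = (5,9) ∈ E(G2) ✓
  (3,8) → (φ(3),φ(8)) = (7,9) ∈ E(G2) ✓
  (4,6) → (φ(4),φ(6)) = (4,6) ∈ E(G2) ✓
  (4,7) → (φ(4),φ(7)) = (5,6) ∈ E(G2) ✓
  (4,9) → (φ(4),φ(9)) = (0,6) ∈ E(G2) ✓
  (5,6) → (φ(5),φ(6)) = (2,4) ∈ E(G2) ✓
  (5,7) → (φ(5),φ(7)) = (2,5) ∈ E(G2) ✓
  (5,8) → (φ(5),φ(8)) = (2,7) ∈ E(G2) ✓
  (5,9) → (φ(5),φ(9)) = (0,2) ∈ E(G2) ✓
  (7,9) → (φ(7),φ(9)) = (0,5) ∈ E(G2) ✓
  (8,9) → (φ(8),φ(9)) = (0,7) ∈ E(G2) ✓
All 25 edges of G1 map to edges of G2, and |E(G1)| = |E(G2)| = 25, so φ is a bijection on edges as well as vertices. Hence G1 ≅ G2.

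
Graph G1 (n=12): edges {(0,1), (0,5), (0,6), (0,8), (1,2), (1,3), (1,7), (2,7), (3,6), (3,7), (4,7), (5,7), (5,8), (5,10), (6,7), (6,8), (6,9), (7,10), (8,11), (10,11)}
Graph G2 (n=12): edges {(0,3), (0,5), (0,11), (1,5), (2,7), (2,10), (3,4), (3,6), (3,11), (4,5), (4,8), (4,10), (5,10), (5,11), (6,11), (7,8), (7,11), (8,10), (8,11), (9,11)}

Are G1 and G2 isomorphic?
Yes, isomorphic

The graphs are isomorphic.
One valid mapping φ: V(G1) → V(G2): 0→4, 1→3, 2→6, 3→0, 4→9, 5→8, 6→5, 7→11, 8→10, 9→1, 10→7, 11→2

Verify φ preserves adjacency — for each edge of G1, its image is an edge of G2:
  (0,1) → (φ(0),φ(1)) = (3,4) ∈ E(G2) ✓
  (0,5) → (φ(0),φ(5)) = (4,8) ∈ E(G2) ✓
  (0,6) → (φ(0),φ(6)) = (4,5) ∈ E(G2) ✓
  (0,8) → (φ(0),φ(8)) = (4,10) ∈ E(G2) ✓
  (1,2) → (φ(1),φ(2)) = (3,6) ∈ E(G2) ✓
  (1,3) → (φ(1),φ(3)) = (0,3) ∈ E(G2) ✓
  (1,7) → (φ(1),φ(7)) = (3,11) ∈ E(G2) ✓
  (2,7) → (φ(2),φ(7)) = (6,11) ∈ E(G2) ✓
  (3,6) → (φ(3),φ(6)) = (0,5) ∈ E(G2) ✓
  (3,7) → (φ(3),φ(7)) = (0,11) ∈ E(G2) ✓
  (4,7) → (φ(4),φ(7)) = (9,11) ∈ E(G2) ✓
  (5,7) → (φ(5),φ(7)) = (8,11) ∈ E(G2) ✓
  (5,8) → (φ(5),φ(8)) = (8,10) ∈ E(G2) ✓
  (5,10) → (φ(5),φ(10)) = (7,8) ∈ E(G2) ✓
  (6,7) → (φ(6),φ(7)) = (5,11) ∈ E(G2) ✓
  (6,8) → (φ(6),φ(8)) = (5,10) ∈ E(G2) ✓
  (6,9) → (φ(6),φ(9)) = (1,5) ∈ E(G2) ✓
  (7,10) → (φ(7),φ(10)) = (7,11) ∈ E(G2) ✓
  (8,11) → (φ(8),φ(11)) = (2,10) ∈ E(G2) ✓
  (10,11) → (φ(10),φ(11)) = (2,7) ∈ E(G2) ✓
All 20 edges of G1 map to edges of G2, and |E(G1)| = |E(G2)| = 20, so φ is a bijection on edges as well as vertices. Hence G1 ≅ G2.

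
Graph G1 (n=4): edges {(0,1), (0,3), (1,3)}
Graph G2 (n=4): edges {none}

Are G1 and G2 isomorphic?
No, not isomorphic

The graphs are NOT isomorphic.

Connected components of G1: 2 component(s) with vertex sets [[2], [0, 1, 3]], sizes [1, 3].
Connected components of G2: 4 component(s) with vertex sets [[0], [1], [2], [3]], sizes [1, 1, 1, 1].
The number of connected components (and the multiset of component sizes) is an isomorphism invariant — an isomorphism maps each component of G1 bijectively onto a component of G2. Since G1 has 2 component(s) and G2 has 4, they cannot be isomorphic.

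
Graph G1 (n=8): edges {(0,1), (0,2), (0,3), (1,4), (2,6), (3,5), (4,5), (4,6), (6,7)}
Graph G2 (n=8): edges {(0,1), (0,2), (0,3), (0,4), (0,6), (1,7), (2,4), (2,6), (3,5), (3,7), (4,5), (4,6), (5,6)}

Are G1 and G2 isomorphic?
No, not isomorphic

The graphs are NOT isomorphic.

Counting triangles (3-cliques): G1 has 0, G2 has 5.
Triangle count is an isomorphism invariant, so differing triangle counts rule out isomorphism.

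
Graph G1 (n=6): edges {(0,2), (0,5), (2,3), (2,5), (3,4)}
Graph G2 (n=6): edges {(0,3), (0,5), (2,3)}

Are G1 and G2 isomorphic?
No, not isomorphic

The graphs are NOT isomorphic.

Connected components of G1: 2 component(s) with vertex sets [[1], [0, 2, 3, 4, 5]], sizes [1, 5].
Connected components of G2: 3 component(s) with vertex sets [[1], [4], [0, 2, 3, 5]], sizes [1, 1, 4].
The number of connected components (and the multiset of component sizes) is an isomorphism invariant — an isomorphism maps each component of G1 bijectively onto a component of G2. Since G1 has 2 component(s) and G2 has 3, they cannot be isomorphic.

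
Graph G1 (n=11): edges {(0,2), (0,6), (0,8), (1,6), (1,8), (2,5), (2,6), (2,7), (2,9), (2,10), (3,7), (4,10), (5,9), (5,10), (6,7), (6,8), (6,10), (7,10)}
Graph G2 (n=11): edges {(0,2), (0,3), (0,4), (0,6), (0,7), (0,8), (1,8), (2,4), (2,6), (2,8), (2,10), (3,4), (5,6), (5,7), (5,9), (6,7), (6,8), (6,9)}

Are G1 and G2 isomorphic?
Yes, isomorphic

The graphs are isomorphic.
One valid mapping φ: V(G1) → V(G2): 0→7, 1→9, 2→0, 3→1, 4→10, 5→4, 6→6, 7→8, 8→5, 9→3, 10→2

Verify φ preserves adjacency — for each edge of G1, its image is an edge of G2:
  (0,2) → (φ(0),φ(2)) = (0,7) ∈ E(G2) ✓
  (0,6) → (φ(0),φ(6)) = (6,7) ∈ E(G2) ✓
  (0,8) → (φ(0),φ(8)) = (5,7) ∈ E(G2) ✓
  (1,6) → (φ(1),φ(6)) = (6,9) ∈ E(G2) ✓
  (1,8) → (φ(1),φ(8)) = (5,9) ∈ E(G2) ✓
  (2,5) → (φ(2),φ(5)) = (0,4) ∈ E(G2) ✓
  (2,6) → (φ(2),φ(6)) = (0,6) ∈ E(G2) ✓
  (2,7) → (φ(2),φ(7)) = (0,8) ∈ E(G2) ✓
  (2,9) → (φ(2),φ(9)) = (0,3) ∈ E(G2) ✓
  (2,10) → (φ(2),φ(10)) = (0,2) ∈ E(G2) ✓
  (3,7) → (φ(3),φ(7)) = (1,8) ∈ E(G2) ✓
  (4,10) → (φ(4),φ(10)) = (2,10) ∈ E(G2) ✓
  (5,9) → (φ(5),φ(9)) = (3,4) ∈ E(G2) ✓
  (5,10) → (φ(5),φ(10)) = (2,4) ∈ E(G2) ✓
  (6,7) → (φ(6),φ(7)) = (6,8) ∈ E(G2) ✓
  (6,8) → (φ(6),φ(8)) = (5,6) ∈ E(G2) ✓
  (6,10) → (φ(6),φ(10)) = (2,6) ∈ E(G2) ✓
  (7,10) → (φ(7),φ(10)) = (2,8) ∈ E(G2) ✓
All 18 edges of G1 map to edges of G2, and |E(G1)| = |E(G2)| = 18, so φ is a bijection on edges as well as vertices. Hence G1 ≅ G2.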